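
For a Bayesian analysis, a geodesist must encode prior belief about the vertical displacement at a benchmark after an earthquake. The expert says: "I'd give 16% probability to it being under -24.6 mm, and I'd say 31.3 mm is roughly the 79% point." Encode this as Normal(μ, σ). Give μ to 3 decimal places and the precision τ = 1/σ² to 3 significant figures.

For Normal(μ,σ), the p-quantile is μ + z_p·σ. Here z_{0.16} = -0.9945, z_{0.79} = 0.8064.
So -24.6 = μ − 0.9945σ and 31.3 = μ + 0.8064σ.
Subtracting: σ = (31.3 − -24.6)/(0.8064 − (-0.9945)) = 31.040.
Then μ = -24.6 − (-0.9945)·31.040 = 6.268.
Precision τ = 1/σ² = 1/31.04² = 0.00104.

μ = 6.268, τ = 0.00104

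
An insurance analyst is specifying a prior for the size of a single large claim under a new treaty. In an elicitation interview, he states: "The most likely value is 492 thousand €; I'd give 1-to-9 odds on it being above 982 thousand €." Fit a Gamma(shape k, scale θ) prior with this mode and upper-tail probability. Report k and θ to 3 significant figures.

Gamma(k,θ) with k>1 has mode (k−1)θ, so θ = 492/(k−1).
Need P(X < 982) = 0.9 with θ tied to k this way. Start at k = 2, θ = 492: P(X<982) ≈ 0.593.
Too low — raise k to concentrate. Iterating converges to k ≈ 5.01.
Then θ = 492/(5.01−1) ≈ 123.

k ≈ 5.01, θ ≈ 123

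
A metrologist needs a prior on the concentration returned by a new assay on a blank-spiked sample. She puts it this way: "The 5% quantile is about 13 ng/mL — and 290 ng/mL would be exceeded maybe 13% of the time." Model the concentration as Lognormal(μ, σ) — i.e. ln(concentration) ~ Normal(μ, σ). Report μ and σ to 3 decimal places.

If T ~ Lognormal(μ,σ) then ln T ~ Normal(μ,σ), so the p-quantile of ln T is μ + z_p·σ.
ln(13) = 2.565 and ln(290) = 5.67; z_{0.05} = -1.645, z_{0.87} = 1.126.
σ = (5.67 − 2.565)/(1.126 − (-1.645)) = 1.120.
μ = 2.565 − (-1.645)·1.120 = 4.408.

μ ≈ 4.408, σ ≈ 1.120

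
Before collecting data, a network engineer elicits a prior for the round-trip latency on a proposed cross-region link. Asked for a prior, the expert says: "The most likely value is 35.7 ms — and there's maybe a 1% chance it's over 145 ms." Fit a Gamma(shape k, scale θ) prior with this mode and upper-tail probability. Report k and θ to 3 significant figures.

Gamma(k,θ) with k>1 has mode (k−1)θ, so θ = 35.7/(k−1).
Need P(X < 145) = 0.99 with θ tied to k this way. Start at k = 2, θ = 35.7: P(X<145) ≈ 0.913.
Too low — raise k to concentrate. Iterating converges to k ≈ 3.12.
Then θ = 35.7/(3.12−1) ≈ 16.8.

k ≈ 3.12, θ ≈ 16.8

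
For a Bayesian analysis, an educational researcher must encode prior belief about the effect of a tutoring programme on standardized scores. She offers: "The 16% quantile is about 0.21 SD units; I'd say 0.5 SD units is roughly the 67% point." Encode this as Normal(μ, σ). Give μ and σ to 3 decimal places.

μ = 0.411, σ = 0.202

The p-quantile of Normal(μ,σ) is μ + z_p·σ, with z_{0.16} = -0.9945 and z_{0.67} = 0.4399.
Eliminate σ: μ = (z₂·x₁ − z₁·x₂)/(z₂ − z₁) = (0.4399·0.21 − (-0.9945)·0.5)/1.434 = 0.411.
Then σ = (x₂ − x₁)/(z₂ − z₁) = (0.5 − 0.21)/1.434 = 0.202.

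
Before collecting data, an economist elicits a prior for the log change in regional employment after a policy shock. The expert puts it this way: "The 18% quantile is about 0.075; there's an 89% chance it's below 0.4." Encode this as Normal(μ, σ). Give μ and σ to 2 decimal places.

For Normal(μ,σ), the p-quantile is μ + z_p·σ. Here z_{0.18} = -0.9154, z_{0.89} = 1.227.
So 0.075 = μ − 0.9154σ and 0.4 = μ + 1.227σ.
Subtracting: σ = (0.4 − 0.075)/(1.227 − (-0.9154)) = 0.15.
Then μ = 0.075 − (-0.9154)·0.15 = 0.21.

μ = 0.21, σ = 0.15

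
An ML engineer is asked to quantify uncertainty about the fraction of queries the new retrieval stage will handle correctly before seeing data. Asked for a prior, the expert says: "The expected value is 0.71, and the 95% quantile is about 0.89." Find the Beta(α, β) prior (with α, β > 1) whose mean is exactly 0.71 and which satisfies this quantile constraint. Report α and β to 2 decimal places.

With mean 0.71 fixed, write α = 0.71s, β = 0.29s where s = α+β.
Need P(θ < 0.89) = 0.95 under Beta(0.71s, 0.29s). Normal approximation: (q−m)/√(m(1−m)/s) ≈ z_{0.95} = 1.64, so s ≈ 0.71·0.29·(1.64)²/(0.89−0.71)² = 17.2.
At s = 17.2: P(θ<0.89) ≈ 0.973. Adjusting to match 0.95 gives s ≈ 12.92.
So α = 0.71·12.92 ≈ 9.17, β = 0.29·12.92 ≈ 3.75.

α ≈ 9.17, β ≈ 3.75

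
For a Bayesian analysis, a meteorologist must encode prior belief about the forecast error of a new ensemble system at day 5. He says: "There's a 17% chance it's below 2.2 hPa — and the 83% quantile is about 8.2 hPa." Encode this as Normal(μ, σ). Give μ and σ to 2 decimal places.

The p-quantile of Normal(μ,σ) is μ + z_p·σ, with z_{0.17} = -0.9542 and z_{0.83} = 0.9542.
Eliminate σ: μ = (z₂·x₁ − z₁·x₂)/(z₂ − z₁) = (0.9542·2.2 − (-0.9542)·8.2)/1.908 = 5.20.
Then σ = (x₂ − x₁)/(z₂ − z₁) = (8.2 − 2.2)/1.908 = 3.14.

μ = 5.20, σ = 3.14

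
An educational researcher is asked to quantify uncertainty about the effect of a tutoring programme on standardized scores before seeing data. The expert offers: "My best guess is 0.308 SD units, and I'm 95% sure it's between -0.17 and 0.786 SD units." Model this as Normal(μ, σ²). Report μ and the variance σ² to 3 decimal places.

μ = 0.308, σ² = 0.059

A symmetric 95% interval runs μ ± z·σ with z = 1.96.
Half-width = 0.478, so σ = 0.478/1.96 = 0.2439 and σ² = 0.059.
μ is the stated best guess, 0.308.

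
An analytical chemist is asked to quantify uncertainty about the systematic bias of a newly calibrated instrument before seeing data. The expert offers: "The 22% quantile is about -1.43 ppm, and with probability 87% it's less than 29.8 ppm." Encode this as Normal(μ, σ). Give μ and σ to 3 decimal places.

For Normal(μ,σ), the p-quantile is μ + z_p·σ. Here z_{0.22} = -0.7722, z_{0.87} = 1.126.
So -1.43 = μ − 0.7722σ and 29.8 = μ + 1.126σ.
Subtracting: σ = (29.8 − -1.43)/(1.126 − (-0.7722)) = 16.449.
Then μ = -1.43 − (-0.7722)·16.449 = 11.272.

μ = 11.272, σ = 16.449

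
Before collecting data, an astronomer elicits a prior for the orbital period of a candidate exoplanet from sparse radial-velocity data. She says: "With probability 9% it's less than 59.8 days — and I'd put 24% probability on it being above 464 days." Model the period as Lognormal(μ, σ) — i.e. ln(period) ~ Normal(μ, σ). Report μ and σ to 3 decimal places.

μ ≈ 5.433, σ ≈ 1.001

If T ~ Lognormal(μ,σ) then ln T ~ Normal(μ,σ), so the p-quantile of ln T is μ + z_p·σ.
ln(59.8) = 4.091 and ln(464) = 6.14; z_{0.09} = -1.341, z_{0.76} = 0.7063.
σ = (6.14 − 4.091)/(0.7063 − (-1.341)) = 1.001.
μ = 4.091 − (-1.341)·1.001 = 5.433.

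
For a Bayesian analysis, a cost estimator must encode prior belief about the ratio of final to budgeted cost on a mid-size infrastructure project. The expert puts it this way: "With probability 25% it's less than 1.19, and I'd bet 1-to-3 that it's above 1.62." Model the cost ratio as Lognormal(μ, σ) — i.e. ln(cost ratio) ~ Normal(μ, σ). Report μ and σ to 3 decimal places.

If T ~ Lognormal(μ,σ) then ln T ~ Normal(μ,σ), so the p-quantile of ln T is μ + z_p·σ.
ln(1.19) = 0.174 and ln(1.62) = 0.4824; z_{0.25} = -0.6745, z_{0.75} = 0.6745.
σ = (0.4824 − 0.174)/(0.6745 − (-0.6745)) = 0.229.
μ = 0.174 − (-0.6745)·0.229 = 0.328.

μ ≈ 0.328, σ ≈ 0.229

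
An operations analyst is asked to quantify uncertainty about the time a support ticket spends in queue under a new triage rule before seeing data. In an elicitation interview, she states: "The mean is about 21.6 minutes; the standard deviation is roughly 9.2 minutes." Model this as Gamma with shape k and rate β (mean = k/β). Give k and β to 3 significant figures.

k ≈ 5.51, β ≈ 0.255

For Gamma(k, rate β): mean = k/β, variance = k/β², so CV = 1/√k.
CV = SD/mean = 9.2/21.6 = 0.4259, hence k = 1/CV² = 5.51.
Then β = k/mean = 5.51/21.6 = 0.255.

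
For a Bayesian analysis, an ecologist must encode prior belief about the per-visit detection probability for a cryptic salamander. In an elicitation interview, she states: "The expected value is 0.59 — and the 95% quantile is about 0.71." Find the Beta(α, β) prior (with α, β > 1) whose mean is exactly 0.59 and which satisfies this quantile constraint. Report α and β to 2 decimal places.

α ≈ 25.23, β ≈ 17.53

With mean 0.59 fixed, write α = 0.59s, β = 0.41s where s = α+β.
Need P(θ < 0.71) = 0.95 under Beta(0.59s, 0.41s). Normal approximation: (q−m)/√(m(1−m)/s) ≈ z_{0.95} = 1.64, so s ≈ 0.59·0.41·(1.64)²/(0.71−0.59)² = 45.4.
At s = 45.4: P(θ<0.71) ≈ 0.955. Adjusting to match 0.95 gives s ≈ 42.76.
So α = 0.59·42.76 ≈ 25.23, β = 0.41·42.76 ≈ 17.53.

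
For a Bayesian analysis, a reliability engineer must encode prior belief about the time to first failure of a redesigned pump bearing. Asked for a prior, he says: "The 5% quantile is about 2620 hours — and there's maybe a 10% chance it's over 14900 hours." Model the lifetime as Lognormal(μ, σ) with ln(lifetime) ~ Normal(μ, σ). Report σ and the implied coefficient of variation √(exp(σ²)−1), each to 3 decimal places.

σ ≈ 0.594, CV ≈ 0.650

If T ~ Lognormal(μ,σ) then ln T ~ Normal(μ,σ), so the p-quantile of ln T is μ + z_p·σ.
ln(2620) = 7.871 and ln(14900) = 9.609; z_{0.05} = -1.645, z_{0.9} = 1.282.
σ = (9.609 − 7.871)/(1.282 − (-1.645)) = 0.594.
μ = 7.871 − (-1.645)·0.594 = 8.848.
CV = √(exp(σ²)−1) = √(exp(0.3528)−1) = 0.650.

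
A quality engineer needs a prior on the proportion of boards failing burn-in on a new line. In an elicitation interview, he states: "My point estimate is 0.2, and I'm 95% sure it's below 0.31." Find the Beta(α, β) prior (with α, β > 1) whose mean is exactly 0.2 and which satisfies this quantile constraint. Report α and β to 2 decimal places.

α ≈ 8.12, β ≈ 32.47

With mean 0.2 fixed, write α = 0.2s, β = 0.8s where s = α+β.
Need P(θ < 0.31) = 0.95 under Beta(0.2s, 0.8s). Normal approximation: (q−m)/√(m(1−m)/s) ≈ z_{0.95} = 1.64, so s ≈ 0.2·0.8·(1.64)²/(0.31−0.2)² = 35.8.
At s = 35.8: P(θ<0.31) ≈ 0.940. Adjusting to match 0.95 gives s ≈ 40.59.
So α = 0.2·40.59 ≈ 8.12, β = 0.8·40.59 ≈ 32.47.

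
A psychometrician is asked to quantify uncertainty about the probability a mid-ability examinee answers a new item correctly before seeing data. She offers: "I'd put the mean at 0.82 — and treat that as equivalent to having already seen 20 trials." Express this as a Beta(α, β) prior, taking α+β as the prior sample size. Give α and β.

Under the effective-sample-size interpretation, Beta(α, β) has prior mean α/(α+β) and prior sample size α+β.
So α+β = 20 and α/(α+β) = 0.82, giving α = 0.82·20 = 16.4 and β = 20 − 16.4 = 3.6.

α = 16.4, β = 3.6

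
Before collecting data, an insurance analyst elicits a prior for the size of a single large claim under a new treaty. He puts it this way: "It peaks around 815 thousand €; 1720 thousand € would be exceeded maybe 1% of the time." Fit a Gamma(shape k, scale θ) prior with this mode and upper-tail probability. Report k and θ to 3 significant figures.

Gamma(k,θ) with k>1 has mode (k−1)θ, so θ = 815/(k−1).
Need P(X < 1720) = 0.99 with θ tied to k this way. Start at k = 2, θ = 815: P(X<1720) ≈ 0.623.
Too low — raise k to concentrate. Iterating converges to k ≈ 9.71.
Then θ = 815/(9.71−1) ≈ 93.5.

k ≈ 9.71, θ ≈ 93.5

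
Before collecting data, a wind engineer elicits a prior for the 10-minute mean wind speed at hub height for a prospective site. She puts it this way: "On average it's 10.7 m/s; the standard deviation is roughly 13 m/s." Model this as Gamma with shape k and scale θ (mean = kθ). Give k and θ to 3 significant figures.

k ≈ 0.677, θ ≈ 15.8

For Gamma(k, scale θ): mean = kθ, variance = kθ², so CV = 1/√k.
CV = SD/mean = 13/10.7 = 1.215, hence k = 1/CV² = 0.677.
Then θ = mean/k = 10.7/0.677 = 15.8.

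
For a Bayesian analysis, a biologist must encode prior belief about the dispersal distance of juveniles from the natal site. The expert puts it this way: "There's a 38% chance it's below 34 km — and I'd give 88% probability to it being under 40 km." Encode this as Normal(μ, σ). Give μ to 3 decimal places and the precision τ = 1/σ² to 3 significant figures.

μ = 35.238, τ = 0.0609

The p-quantile of Normal(μ,σ) is μ + z_p·σ, with z_{0.38} = -0.3055 and z_{0.88} = 1.175.
Eliminate σ: μ = (z₂·x₁ − z₁·x₂)/(z₂ − z₁) = (1.175·34 − (-0.3055)·40)/1.48 = 35.238.
Then σ = (x₂ − x₁)/(z₂ − z₁) = (40 − 34)/1.48 = 4.053.
Precision τ = 1/σ² = 1/4.053² = 0.0609.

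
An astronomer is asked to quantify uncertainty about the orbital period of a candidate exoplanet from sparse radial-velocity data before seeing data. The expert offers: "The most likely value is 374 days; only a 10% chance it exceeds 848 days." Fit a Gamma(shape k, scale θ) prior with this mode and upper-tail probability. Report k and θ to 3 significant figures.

k ≈ 3.87, θ ≈ 130

Gamma(k,θ) with k>1 has mode (k−1)θ, so θ = 374/(k−1).
Need P(X < 848) = 0.9 with θ tied to k this way. Start at k = 2, θ = 374: P(X<848) ≈ 0.662.
Too low — raise k to concentrate. Iterating converges to k ≈ 3.87.
Then θ = 374/(3.87−1) ≈ 130.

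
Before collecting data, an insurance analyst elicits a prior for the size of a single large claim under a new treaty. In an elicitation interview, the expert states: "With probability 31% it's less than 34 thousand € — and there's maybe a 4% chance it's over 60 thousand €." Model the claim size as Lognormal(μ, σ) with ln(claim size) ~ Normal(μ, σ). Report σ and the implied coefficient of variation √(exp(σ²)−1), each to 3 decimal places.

σ ≈ 0.253, CV ≈ 0.257

If T ~ Lognormal(μ,σ) then ln T ~ Normal(μ,σ), so the p-quantile of ln T is μ + z_p·σ.
ln(34) = 3.526 and ln(60) = 4.094; z_{0.31} = -0.4959, z_{0.96} = 1.751.
σ = (4.094 − 3.526)/(1.751 − (-0.4959)) = 0.253.
μ = 3.526 − (-0.4959)·0.253 = 3.652.
CV = √(exp(σ²)−1) = √(exp(0.0639)−1) = 0.257.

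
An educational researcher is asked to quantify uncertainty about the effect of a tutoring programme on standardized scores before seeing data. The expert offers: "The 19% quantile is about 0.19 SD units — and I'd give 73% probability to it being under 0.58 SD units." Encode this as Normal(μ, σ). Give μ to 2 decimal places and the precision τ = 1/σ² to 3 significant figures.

The p-quantile of Normal(μ,σ) is μ + z_p·σ, with z_{0.19} = -0.8779 and z_{0.73} = 0.6128.
Eliminate σ: μ = (z₂·x₁ − z₁·x₂)/(z₂ − z₁) = (0.6128·0.19 − (-0.8779)·0.58)/1.491 = 0.42.
Then σ = (x₂ − x₁)/(z₂ − z₁) = (0.58 − 0.19)/1.491 = 0.26.
Precision τ = 1/σ² = 1/0.2616² = 14.6.

μ = 0.42, τ = 14.6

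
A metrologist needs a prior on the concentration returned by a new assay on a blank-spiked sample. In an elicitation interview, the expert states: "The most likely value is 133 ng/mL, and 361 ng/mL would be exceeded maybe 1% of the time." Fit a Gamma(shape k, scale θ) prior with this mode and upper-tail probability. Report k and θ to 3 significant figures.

k ≈ 5.62, θ ≈ 28.8

Gamma(k,θ) with k>1 has mode (k−1)θ, so θ = 133/(k−1).
Need P(X < 361) = 0.99 with θ tied to k this way. Start at k = 2, θ = 133: P(X<361) ≈ 0.754.
Too low — raise k to concentrate. Iterating converges to k ≈ 5.62.
Then θ = 133/(5.62−1) ≈ 28.8.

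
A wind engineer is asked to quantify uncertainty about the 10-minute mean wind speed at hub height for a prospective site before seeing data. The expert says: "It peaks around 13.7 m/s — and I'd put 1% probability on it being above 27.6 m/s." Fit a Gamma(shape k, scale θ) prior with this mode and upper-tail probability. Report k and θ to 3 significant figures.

Gamma(k,θ) with k>1 has mode (k−1)θ, so θ = 13.7/(k−1).
Need P(X < 27.6) = 0.99 with θ tied to k this way. Start at k = 2, θ = 13.7: P(X<27.6) ≈ 0.598.
Too low — raise k to concentrate. Iterating converges to k ≈ 11.
Then θ = 13.7/(11−1) ≈ 1.37.

k ≈ 11, θ ≈ 1.37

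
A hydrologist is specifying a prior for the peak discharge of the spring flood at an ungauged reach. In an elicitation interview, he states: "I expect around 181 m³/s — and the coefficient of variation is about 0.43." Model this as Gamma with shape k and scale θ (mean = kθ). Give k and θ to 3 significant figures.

k ≈ 5.41, θ ≈ 33.5

For Gamma(k, scale θ): mean = kθ, variance = kθ², so CV = 1/√k.
CV = 0.43, hence k = 1/CV² = 5.41.
Then θ = mean/k = 181/5.41 = 33.5.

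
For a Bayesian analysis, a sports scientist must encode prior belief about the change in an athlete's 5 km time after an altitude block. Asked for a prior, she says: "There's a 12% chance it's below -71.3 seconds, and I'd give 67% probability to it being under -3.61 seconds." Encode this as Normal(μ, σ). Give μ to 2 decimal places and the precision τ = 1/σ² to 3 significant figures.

For Normal(μ,σ), the p-quantile is μ + z_p·σ. Here z_{0.12} = -1.175, z_{0.67} = 0.4399.
So -71.3 = μ − 1.175σ and -3.61 = μ + 0.4399σ.
Subtracting: σ = (-3.61 − -71.3)/(0.4399 − (-1.175)) = 41.92.
Then μ = -71.3 − (-1.175)·41.92 = -22.05.
Precision τ = 1/σ² = 1/41.92² = 0.000569.

μ = -22.05, τ = 0.000569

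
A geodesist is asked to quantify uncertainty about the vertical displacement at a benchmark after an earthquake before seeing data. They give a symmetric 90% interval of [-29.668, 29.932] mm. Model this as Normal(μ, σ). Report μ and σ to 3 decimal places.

μ = 0.132, σ = 18.117

A symmetric 90% interval runs μ ± z·σ with z = 1.645.
Half-width = 29.8, so σ = 29.8/1.645 = 18.117.
μ is the interval midpoint, 0.132.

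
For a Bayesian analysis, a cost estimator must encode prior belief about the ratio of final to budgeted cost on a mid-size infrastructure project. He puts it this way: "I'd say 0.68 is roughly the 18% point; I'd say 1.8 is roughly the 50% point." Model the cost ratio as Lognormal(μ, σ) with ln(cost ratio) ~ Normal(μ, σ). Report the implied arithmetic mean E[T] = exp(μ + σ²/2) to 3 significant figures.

E[T] ≈ 3.17

If T ~ Lognormal(μ,σ) then ln T ~ Normal(μ,σ), so the p-quantile of ln T is μ + z_p·σ.
ln(0.68) = -0.3857 and ln(1.8) = 0.5878; z_{0.18} = -0.9154, z_{0.5} = 0.
σ = (0.5878 − -0.3857)/(0 − (-0.9154)) = 1.063.
μ = -0.3857 − (-0.9154)·1.063 = 0.588.
E[T] = exp(μ + σ²/2) = exp(0.588 + 0.5655) = 3.17.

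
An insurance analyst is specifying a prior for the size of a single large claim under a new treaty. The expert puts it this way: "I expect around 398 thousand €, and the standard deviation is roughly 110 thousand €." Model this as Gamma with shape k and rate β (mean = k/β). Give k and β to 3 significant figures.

k ≈ 13.1, β ≈ 0.0329

For Gamma(k, rate β): mean = k/β, variance = k/β², so CV = 1/√k.
CV = SD/mean = 110/398 = 0.2764, hence k = 1/CV² = 13.1.
Then β = k/mean = 13.1/398 = 0.0329.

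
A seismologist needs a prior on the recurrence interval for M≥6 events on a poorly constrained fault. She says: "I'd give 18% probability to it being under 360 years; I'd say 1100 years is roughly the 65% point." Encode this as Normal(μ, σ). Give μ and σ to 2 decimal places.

The p-quantile of Normal(μ,σ) is μ + z_p·σ, with z_{0.18} = -0.9154 and z_{0.65} = 0.3853.
Eliminate σ: μ = (z₂·x₁ − z₁·x₂)/(z₂ − z₁) = (0.3853·360 − (-0.9154)·1100)/1.301 = 880.78.
Then σ = (x₂ − x₁)/(z₂ − z₁) = (1100 − 360)/1.301 = 568.93.

μ = 880.78, σ = 568.93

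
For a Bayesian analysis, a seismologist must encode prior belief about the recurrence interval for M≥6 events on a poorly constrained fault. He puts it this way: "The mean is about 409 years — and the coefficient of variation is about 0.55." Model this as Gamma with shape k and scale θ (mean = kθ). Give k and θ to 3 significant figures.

For Gamma(k, scale θ): mean = kθ, variance = kθ², so CV = 1/√k.
CV = 0.55, hence k = 1/CV² = 3.31.
Then θ = mean/k = 409/3.31 = 124.

k ≈ 3.31, θ ≈ 124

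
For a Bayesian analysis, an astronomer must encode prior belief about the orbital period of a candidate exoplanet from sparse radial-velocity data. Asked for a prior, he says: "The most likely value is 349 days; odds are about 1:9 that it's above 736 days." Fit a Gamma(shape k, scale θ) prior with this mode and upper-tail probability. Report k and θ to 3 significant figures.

k ≈ 4.45, θ ≈ 101

Gamma(k,θ) with k>1 has mode (k−1)θ, so θ = 349/(k−1).
Need P(X < 736) = 0.9 with θ tied to k this way. Start at k = 2, θ = 349: P(X<736) ≈ 0.623.
Too low — raise k to concentrate. Iterating converges to k ≈ 4.45.
Then θ = 349/(4.45−1) ≈ 101.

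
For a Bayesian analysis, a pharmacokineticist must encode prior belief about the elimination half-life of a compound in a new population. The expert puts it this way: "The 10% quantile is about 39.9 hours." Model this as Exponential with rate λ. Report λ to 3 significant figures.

P(T < 39.9) = 1 − e^(−λ·39.9) = 0.1, so λ = −ln(1−0.1)/39.9 = −ln(0.9)/39.9 = 0.00264.

λ ≈ 0.00264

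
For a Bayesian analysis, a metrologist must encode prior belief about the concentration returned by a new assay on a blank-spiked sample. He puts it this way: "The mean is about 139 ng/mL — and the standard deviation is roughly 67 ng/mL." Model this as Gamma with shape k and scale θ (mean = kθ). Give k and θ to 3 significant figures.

For Gamma(k, scale θ): mean = kθ, variance = kθ², so CV = 1/√k.
CV = SD/mean = 67/139 = 0.482, hence k = 1/CV² = 4.3.
Then θ = mean/k = 139/4.3 = 32.3.

k ≈ 4.3, θ ≈ 32.3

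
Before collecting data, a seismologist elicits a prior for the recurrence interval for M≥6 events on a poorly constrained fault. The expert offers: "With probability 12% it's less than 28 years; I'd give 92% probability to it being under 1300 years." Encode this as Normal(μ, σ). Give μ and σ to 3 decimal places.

The p-quantile of Normal(μ,σ) is μ + z_p·σ, with z_{0.12} = -1.175 and z_{0.92} = 1.405.
Eliminate σ: μ = (z₂·x₁ − z₁·x₂)/(z₂ − z₁) = (1.405·28 − (-1.175)·1300)/2.58 = 607.283.
Then σ = (x₂ − x₁)/(z₂ − z₁) = (1300 − 28)/2.58 = 493.012.

μ = 607.283, σ = 493.012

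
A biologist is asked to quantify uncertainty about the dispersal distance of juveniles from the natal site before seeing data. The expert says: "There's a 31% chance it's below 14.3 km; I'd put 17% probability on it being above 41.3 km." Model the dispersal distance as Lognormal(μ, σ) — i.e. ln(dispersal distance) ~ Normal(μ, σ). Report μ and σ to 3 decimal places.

μ ≈ 3.023, σ ≈ 0.731

If T ~ Lognormal(μ,σ) then ln T ~ Normal(μ,σ), so the p-quantile of ln T is μ + z_p·σ.
ln(14.3) = 2.66 and ln(41.3) = 3.721; z_{0.31} = -0.4959, z_{0.83} = 0.9542.
σ = (3.721 − 2.66)/(0.9542 − (-0.4959)) = 0.731.
μ = 2.66 − (-0.4959)·0.731 = 3.023.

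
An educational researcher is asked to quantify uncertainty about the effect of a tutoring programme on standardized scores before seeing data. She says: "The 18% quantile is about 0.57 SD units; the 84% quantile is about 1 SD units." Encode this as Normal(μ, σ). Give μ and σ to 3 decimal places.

μ = 0.776, σ = 0.225

For Normal(μ,σ), the p-quantile is μ + z_p·σ. Here z_{0.18} = -0.9154, z_{0.84} = 0.9945.
So 0.57 = μ − 0.9154σ and 1 = μ + 0.9945σ.
Subtracting: σ = (1 − 0.57)/(0.9945 − (-0.9154)) = 0.225.
Then μ = 0.57 − (-0.9154)·0.225 = 0.776.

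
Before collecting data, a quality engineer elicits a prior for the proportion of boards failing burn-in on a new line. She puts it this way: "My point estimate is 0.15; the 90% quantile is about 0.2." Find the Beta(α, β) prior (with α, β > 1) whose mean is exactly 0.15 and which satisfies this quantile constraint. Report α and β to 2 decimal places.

α ≈ 13.25, β ≈ 75.10

With mean 0.15 fixed, write α = 0.15s, β = 0.85s where s = α+β.
Need P(θ < 0.2) = 0.9 under Beta(0.15s, 0.85s). Normal approximation: (q−m)/√(m(1−m)/s) ≈ z_{0.9} = 1.28, so s ≈ 0.15·0.85·(1.28)²/(0.2−0.15)² = 83.8.
At s = 83.8: P(θ<0.2) ≈ 0.895. Adjusting to match 0.9 gives s ≈ 88.35.
So α = 0.15·88.35 ≈ 13.25, β = 0.85·88.35 ≈ 75.10.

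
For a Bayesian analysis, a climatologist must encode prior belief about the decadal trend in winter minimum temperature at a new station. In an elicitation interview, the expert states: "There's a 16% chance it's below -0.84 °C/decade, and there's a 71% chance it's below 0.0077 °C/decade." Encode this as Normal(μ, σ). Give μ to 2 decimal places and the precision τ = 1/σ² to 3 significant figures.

The p-quantile of Normal(μ,σ) is μ + z_p·σ, with z_{0.16} = -0.9945 and z_{0.71} = 0.5534.
Eliminate σ: μ = (z₂·x₁ − z₁·x₂)/(z₂ − z₁) = (0.5534·-0.84 − (-0.9945)·0.0077)/1.548 = -0.30.
Then σ = (x₂ − x₁)/(z₂ − z₁) = (0.0077 − -0.84)/1.548 = 0.55.
Precision τ = 1/σ² = 1/0.5477² = 3.33.

μ = -0.30, τ = 3.33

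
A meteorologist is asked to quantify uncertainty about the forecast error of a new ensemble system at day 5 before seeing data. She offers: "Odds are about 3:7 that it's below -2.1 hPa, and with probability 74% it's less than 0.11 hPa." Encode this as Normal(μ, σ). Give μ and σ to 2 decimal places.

For Normal(μ,σ), the p-quantile is μ + z_p·σ. Here z_{0.3} = -0.5244, z_{0.74} = 0.6433.
So -2.1 = μ − 0.5244σ and 0.11 = μ + 0.6433σ.
Subtracting: σ = (0.11 − -2.1)/(0.6433 − (-0.5244)) = 1.89.
Then μ = -2.1 − (-0.5244)·1.89 = -1.11.

μ = -1.11, σ = 1.89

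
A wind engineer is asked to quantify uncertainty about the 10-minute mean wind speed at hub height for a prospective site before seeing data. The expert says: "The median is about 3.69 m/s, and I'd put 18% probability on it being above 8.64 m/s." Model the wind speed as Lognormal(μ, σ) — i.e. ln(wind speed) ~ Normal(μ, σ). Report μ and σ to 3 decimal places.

μ ≈ 1.306, σ ≈ 0.929

If T ~ Lognormal(μ,σ) then ln T ~ Normal(μ,σ), so the p-quantile of ln T is μ + z_p·σ.
ln(3.69) = 1.306 and ln(8.64) = 2.156; z_{0.5} = 0, z_{0.82} = 0.9154.
σ = (2.156 − 1.306)/(0.9154 − (0)) = 0.929.
μ = 1.306 − (0)·0.929 = 1.306.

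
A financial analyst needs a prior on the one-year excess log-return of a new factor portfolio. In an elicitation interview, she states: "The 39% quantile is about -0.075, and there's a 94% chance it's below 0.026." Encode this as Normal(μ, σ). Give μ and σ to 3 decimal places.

μ = -0.060, σ = 0.055

The p-quantile of Normal(μ,σ) is μ + z_p·σ, with z_{0.39} = -0.2793 and z_{0.94} = 1.555.
Eliminate σ: μ = (z₂·x₁ − z₁·x₂)/(z₂ − z₁) = (1.555·-0.075 − (-0.2793)·0.026)/1.834 = -0.060.
Then σ = (x₂ − x₁)/(z₂ − z₁) = (0.026 − -0.075)/1.834 = 0.055.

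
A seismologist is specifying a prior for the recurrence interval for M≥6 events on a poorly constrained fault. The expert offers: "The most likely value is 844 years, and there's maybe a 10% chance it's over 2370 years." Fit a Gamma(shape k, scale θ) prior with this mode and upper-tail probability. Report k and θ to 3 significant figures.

k ≈ 2.79, θ ≈ 471

Gamma(k,θ) with k>1 has mode (k−1)θ, so θ = 844/(k−1).
Need P(X < 2370) = 0.9 with θ tied to k this way. Start at k = 2, θ = 844: P(X<2370) ≈ 0.770.
Too low — raise k to concentrate. Iterating converges to k ≈ 2.79.
Then θ = 844/(2.79−1) ≈ 471.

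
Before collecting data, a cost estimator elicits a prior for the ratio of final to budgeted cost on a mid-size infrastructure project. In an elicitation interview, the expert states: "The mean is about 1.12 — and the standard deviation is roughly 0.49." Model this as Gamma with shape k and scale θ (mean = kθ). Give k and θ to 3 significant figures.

For Gamma(k, scale θ): mean = kθ, variance = kθ², so CV = 1/√k.
CV = SD/mean = 0.49/1.12 = 0.4375, hence k = 1/CV² = 5.22.
Then θ = mean/k = 1.12/5.22 = 0.214.

k ≈ 5.22, θ ≈ 0.214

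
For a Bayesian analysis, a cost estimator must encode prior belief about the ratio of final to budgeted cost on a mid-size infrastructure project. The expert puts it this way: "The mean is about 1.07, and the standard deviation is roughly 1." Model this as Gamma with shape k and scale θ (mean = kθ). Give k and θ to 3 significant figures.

k ≈ 1.14, θ ≈ 0.935

For Gamma(k, scale θ): mean = kθ, variance = kθ², so CV = 1/√k.
CV = SD/mean = 1/1.07 = 0.9346, hence k = 1/CV² = 1.14.
Then θ = mean/k = 1.07/1.14 = 0.935.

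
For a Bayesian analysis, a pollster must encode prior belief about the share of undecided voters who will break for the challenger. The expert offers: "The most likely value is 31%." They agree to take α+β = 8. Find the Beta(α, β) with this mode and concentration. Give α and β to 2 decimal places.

α = 2.86, β = 5.14

For α,β > 1 the Beta mode is (α−1)/(α+β−2). With α+β = 8, the mode is (α−1)/6.
Set (α−1)/6 = 0.31 → α = 1 + 0.31·6 = 2.86.
β = 8 − α = 5.14.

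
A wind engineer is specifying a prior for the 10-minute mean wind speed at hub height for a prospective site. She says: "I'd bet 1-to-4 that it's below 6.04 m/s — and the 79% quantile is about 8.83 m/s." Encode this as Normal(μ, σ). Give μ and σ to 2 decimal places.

The p-quantile of Normal(μ,σ) is μ + z_p·σ, with z_{0.2} = -0.8416 and z_{0.79} = 0.8064.
Eliminate σ: μ = (z₂·x₁ − z₁·x₂)/(z₂ − z₁) = (0.8064·6.04 − (-0.8416)·8.83)/1.648 = 7.46.
Then σ = (x₂ − x₁)/(z₂ − z₁) = (8.83 − 6.04)/1.648 = 1.69.

μ = 7.46, σ = 1.69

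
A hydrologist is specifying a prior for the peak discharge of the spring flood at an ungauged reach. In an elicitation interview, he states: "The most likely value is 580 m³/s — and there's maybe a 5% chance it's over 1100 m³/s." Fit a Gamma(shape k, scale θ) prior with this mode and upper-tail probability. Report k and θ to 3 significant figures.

k ≈ 7.79, θ ≈ 85.5

Gamma(k,θ) with k>1 has mode (k−1)θ, so θ = 580/(k−1).
Need P(X < 1100) = 0.95 with θ tied to k this way. Start at k = 2, θ = 580: P(X<1100) ≈ 0.565.
Too low — raise k to concentrate. Iterating converges to k ≈ 7.79.
Then θ = 580/(7.79−1) ≈ 85.5.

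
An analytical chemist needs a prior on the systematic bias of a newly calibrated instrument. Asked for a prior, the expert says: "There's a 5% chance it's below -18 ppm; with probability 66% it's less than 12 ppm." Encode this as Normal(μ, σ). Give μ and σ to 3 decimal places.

For Normal(μ,σ), the p-quantile is μ + z_p·σ. Here z_{0.05} = -1.645, z_{0.66} = 0.4125.
So -18 = μ − 1.645σ and 12 = μ + 0.4125σ.
Subtracting: σ = (12 − -18)/(0.4125 − (-1.645)) = 14.582.
Then μ = -18 − (-1.645)·14.582 = 5.985.

μ = 5.985, σ = 14.582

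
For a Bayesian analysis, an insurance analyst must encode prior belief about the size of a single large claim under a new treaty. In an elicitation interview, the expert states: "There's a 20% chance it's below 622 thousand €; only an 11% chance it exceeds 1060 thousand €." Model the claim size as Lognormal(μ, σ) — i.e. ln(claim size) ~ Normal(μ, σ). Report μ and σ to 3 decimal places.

If T ~ Lognormal(μ,σ) then ln T ~ Normal(μ,σ), so the p-quantile of ln T is μ + z_p·σ.
ln(622) = 6.433 and ln(1060) = 6.966; z_{0.2} = -0.8416, z_{0.89} = 1.227.
σ = (6.966 − 6.433)/(1.227 − (-0.8416)) = 0.258.
μ = 6.433 − (-0.8416)·0.258 = 6.650.

μ ≈ 6.650, σ ≈ 0.258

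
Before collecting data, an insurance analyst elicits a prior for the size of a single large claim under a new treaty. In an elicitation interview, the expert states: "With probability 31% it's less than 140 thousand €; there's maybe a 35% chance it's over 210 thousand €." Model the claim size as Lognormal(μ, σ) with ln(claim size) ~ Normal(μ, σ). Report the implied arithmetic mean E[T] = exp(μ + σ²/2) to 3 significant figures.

E[T] ≈ 196 thousand €

If T ~ Lognormal(μ,σ) then ln T ~ Normal(μ,σ), so the p-quantile of ln T is μ + z_p·σ.
ln(140) = 4.942 and ln(210) = 5.347; z_{0.31} = -0.4959, z_{0.65} = 0.3853.
σ = (5.347 − 4.942)/(0.3853 − (-0.4959)) = 0.460.
μ = 4.942 − (-0.4959)·0.460 = 5.170.
E[T] = exp(μ + σ²/2) = exp(5.170 + 0.1059) = 196 thousand €.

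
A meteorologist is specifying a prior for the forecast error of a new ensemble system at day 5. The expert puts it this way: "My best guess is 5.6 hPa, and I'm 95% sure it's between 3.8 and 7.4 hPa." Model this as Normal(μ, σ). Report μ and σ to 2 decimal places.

μ = 5.60, σ = 0.92

A symmetric 95% interval runs μ ± z·σ with z = 1.96.
Half-width = 1.8, so σ = 1.8/1.96 = 0.92.
μ is the stated best guess, 5.60.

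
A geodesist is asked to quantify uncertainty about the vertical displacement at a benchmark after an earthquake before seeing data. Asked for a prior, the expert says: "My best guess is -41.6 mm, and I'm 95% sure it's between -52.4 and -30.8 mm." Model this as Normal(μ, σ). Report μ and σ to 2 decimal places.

μ = -41.60, σ = 5.51

A symmetric 95% interval runs μ ± z·σ with z = 1.96.
Half-width = 10.8, so σ = 10.8/1.96 = 5.51.
μ is the stated best guess, -41.60.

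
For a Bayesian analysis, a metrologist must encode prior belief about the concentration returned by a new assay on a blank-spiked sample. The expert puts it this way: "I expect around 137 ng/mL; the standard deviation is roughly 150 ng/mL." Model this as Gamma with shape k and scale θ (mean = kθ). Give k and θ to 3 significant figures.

For Gamma(k, scale θ): mean = kθ, variance = kθ², so CV = 1/√k.
CV = SD/mean = 150/137 = 1.095, hence k = 1/CV² = 0.834.
Then θ = mean/k = 137/0.834 = 164.

k ≈ 0.834, θ ≈ 164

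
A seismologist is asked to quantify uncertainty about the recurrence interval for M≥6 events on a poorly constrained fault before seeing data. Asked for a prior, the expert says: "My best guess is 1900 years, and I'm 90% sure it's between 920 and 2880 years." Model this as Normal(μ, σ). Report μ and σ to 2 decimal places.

μ = 1900.00, σ = 595.80

A symmetric 90% interval runs μ ± z·σ with z = 1.645.
Half-width = 980, so σ = 980/1.645 = 595.80.
μ is the stated best guess, 1900.00.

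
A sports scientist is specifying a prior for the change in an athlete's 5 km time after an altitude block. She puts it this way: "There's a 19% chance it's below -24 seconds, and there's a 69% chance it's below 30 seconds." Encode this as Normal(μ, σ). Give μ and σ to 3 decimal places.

μ = 10.509, σ = 39.309

For Normal(μ,σ), the p-quantile is μ + z_p·σ. Here z_{0.19} = -0.8779, z_{0.69} = 0.4959.
So -24 = μ − 0.8779σ and 30 = μ + 0.4959σ.
Subtracting: σ = (30 − -24)/(0.4959 − (-0.8779)) = 39.309.
Then μ = -24 − (-0.8779)·39.309 = 10.509.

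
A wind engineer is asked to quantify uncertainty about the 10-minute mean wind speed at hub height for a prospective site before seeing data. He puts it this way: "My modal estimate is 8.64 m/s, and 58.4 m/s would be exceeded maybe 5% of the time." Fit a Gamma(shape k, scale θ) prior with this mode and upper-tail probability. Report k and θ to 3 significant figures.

k ≈ 1.6, θ ≈ 14.3

Gamma(k,θ) with k>1 has mode (k−1)θ, so θ = 8.64/(k−1).
Need P(X < 58.4) = 0.95 with θ tied to k this way. Start at k = 2, θ = 8.64: P(X<58.4) ≈ 0.991.
Too high — lower k to spread out. Iterating converges to k ≈ 1.6.
Then θ = 8.64/(1.6−1) ≈ 14.3.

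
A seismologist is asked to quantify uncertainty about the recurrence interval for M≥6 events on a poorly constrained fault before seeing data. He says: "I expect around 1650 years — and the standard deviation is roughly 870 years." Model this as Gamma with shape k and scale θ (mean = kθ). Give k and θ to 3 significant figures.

k ≈ 3.6, θ ≈ 459

For Gamma(k, scale θ): mean = kθ, variance = kθ², so CV = 1/√k.
CV = SD/mean = 870/1650 = 0.5273, hence k = 1/CV² = 3.6.
Then θ = mean/k = 1650/3.6 = 459.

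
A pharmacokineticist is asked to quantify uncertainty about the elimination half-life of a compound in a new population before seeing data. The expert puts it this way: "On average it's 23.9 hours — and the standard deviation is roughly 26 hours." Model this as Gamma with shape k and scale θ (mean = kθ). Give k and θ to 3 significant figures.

For Gamma(k, scale θ): mean = kθ, variance = kθ², so CV = 1/√k.
CV = SD/mean = 26/23.9 = 1.088, hence k = 1/CV² = 0.845.
Then θ = mean/k = 23.9/0.845 = 28.3.

k ≈ 0.845, θ ≈ 28.3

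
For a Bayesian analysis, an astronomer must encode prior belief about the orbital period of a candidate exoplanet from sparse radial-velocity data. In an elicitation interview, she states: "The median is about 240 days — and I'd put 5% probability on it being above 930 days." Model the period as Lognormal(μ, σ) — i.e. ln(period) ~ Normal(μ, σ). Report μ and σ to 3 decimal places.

If T ~ Lognormal(μ,σ) then ln T ~ Normal(μ,σ), so the p-quantile of ln T is μ + z_p·σ.
ln(240) = 5.481 and ln(930) = 6.835; z_{0.5} = 0, z_{0.95} = 1.645.
σ = (6.835 − 5.481)/(1.645 − (0)) = 0.824.
μ = 5.481 − (0)·0.824 = 5.481.

μ ≈ 5.481, σ ≈ 0.824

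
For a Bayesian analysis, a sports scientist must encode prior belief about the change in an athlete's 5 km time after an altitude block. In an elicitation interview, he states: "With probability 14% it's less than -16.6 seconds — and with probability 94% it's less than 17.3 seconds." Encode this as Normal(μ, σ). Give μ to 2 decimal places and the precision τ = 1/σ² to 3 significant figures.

μ = -2.70, τ = 0.00604

For Normal(μ,σ), the p-quantile is μ + z_p·σ. Here z_{0.14} = -1.08, z_{0.94} = 1.555.
So -16.6 = μ − 1.08σ and 17.3 = μ + 1.555σ.
Subtracting: σ = (17.3 − -16.6)/(1.555 − (-1.08)) = 12.86.
Then μ = -16.6 − (-1.08)·12.86 = -2.70.
Precision τ = 1/σ² = 1/12.86² = 0.00604.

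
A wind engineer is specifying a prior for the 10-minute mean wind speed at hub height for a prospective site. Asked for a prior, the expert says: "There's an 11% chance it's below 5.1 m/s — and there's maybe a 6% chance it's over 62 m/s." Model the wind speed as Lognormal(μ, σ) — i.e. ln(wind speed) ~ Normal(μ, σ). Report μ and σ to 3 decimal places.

μ ≈ 2.731, σ ≈ 0.898

If T ~ Lognormal(μ,σ) then ln T ~ Normal(μ,σ), so the p-quantile of ln T is μ + z_p·σ.
ln(5.1) = 1.629 and ln(62) = 4.127; z_{0.11} = -1.227, z_{0.94} = 1.555.
σ = (4.127 − 1.629)/(1.555 − (-1.227)) = 0.898.
μ = 1.629 − (-1.227)·0.898 = 2.731.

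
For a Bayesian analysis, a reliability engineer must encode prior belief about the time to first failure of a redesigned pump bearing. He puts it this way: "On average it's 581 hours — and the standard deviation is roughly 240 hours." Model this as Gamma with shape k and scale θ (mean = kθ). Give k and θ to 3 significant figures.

k ≈ 5.86, θ ≈ 99.1

For Gamma(k, scale θ): mean = kθ, variance = kθ², so CV = 1/√k.
CV = SD/mean = 240/581 = 0.4131, hence k = 1/CV² = 5.86.
Then θ = mean/k = 581/5.86 = 99.1.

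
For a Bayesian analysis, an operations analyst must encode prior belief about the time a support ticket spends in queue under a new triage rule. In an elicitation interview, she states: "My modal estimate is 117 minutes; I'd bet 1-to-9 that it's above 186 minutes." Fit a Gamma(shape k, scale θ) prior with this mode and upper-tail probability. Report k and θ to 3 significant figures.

Gamma(k,θ) with k>1 has mode (k−1)θ, so θ = 117/(k−1).
Need P(X < 186) = 0.9 with θ tied to k this way. Start at k = 2, θ = 117: P(X<186) ≈ 0.472.
Too low — raise k to concentrate. Iterating converges to k ≈ 9.73.
Then θ = 117/(9.73−1) ≈ 13.4.

k ≈ 9.73, θ ≈ 13.4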